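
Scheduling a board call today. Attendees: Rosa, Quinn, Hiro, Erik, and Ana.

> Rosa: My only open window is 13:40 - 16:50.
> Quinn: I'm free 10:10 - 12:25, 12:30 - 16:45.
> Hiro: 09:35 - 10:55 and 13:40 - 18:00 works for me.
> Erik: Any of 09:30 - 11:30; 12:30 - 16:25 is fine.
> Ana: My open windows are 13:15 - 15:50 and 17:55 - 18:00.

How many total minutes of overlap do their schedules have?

130

Rosa ∩ Quinn: 13:40-16:45.
Rosa ∩ Quinn ∩ Hiro: 13:40-16:45.
Rosa ∩ Quinn ∩ Hiro ∩ Erik: 13:40-16:25.
Rosa ∩ Quinn ∩ Hiro ∩ Erik ∩ Ana: 13:40-15:50.
Those are the intersection windows.
That's a single block of 130 minutes.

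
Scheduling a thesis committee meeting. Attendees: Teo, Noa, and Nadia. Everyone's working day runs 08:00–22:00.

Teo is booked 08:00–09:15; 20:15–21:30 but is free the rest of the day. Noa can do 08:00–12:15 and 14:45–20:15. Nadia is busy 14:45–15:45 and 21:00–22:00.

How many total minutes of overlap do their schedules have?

Teo free: 09:15-20:15, 21:30-22:00 (invert busy blocks within the working day).
Noa free: 08:00-12:15, 14:45-20:15.
Nadia free: 08:00-14:45, 15:45-21:00 (invert busy blocks within the working day).
Teo ∩ Noa: 09:15-12:15, 14:45-20:15.
Teo ∩ Noa ∩ Nadia: 09:15-12:15, 15:45-20:15.
Those are the intersection windows.
Summing the common windows: 180 + 270 = 450 minutes.

450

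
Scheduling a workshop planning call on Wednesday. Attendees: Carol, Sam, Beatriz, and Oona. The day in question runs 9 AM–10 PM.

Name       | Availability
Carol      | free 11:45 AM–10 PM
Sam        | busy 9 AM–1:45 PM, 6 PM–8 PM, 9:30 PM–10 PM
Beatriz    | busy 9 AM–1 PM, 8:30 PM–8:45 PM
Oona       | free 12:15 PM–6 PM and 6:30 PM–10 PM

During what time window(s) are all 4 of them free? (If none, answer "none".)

Carol free: 11:45-22:00.
Sam free: 13:45-18:00, 20:00-21:30 (invert busy blocks within the working day).
Beatriz free: 13:00-20:30, 20:45-22:00 (invert busy blocks within the working day).
Oona free: 12:15-18:00, 18:30-22:00.
Carol ∩ Sam: 13:45-18:00, 20:00-21:30.
Carol ∩ Sam ∩ Beatriz: 13:45-18:00, 20:00-20:30, 20:45-21:30.
Carol ∩ Sam ∩ Beatriz ∩ Oona: 13:45-18:00, 20:00-20:30, 20:45-21:30.

13:45-18:00, 20:00-20:30, 20:45-21:30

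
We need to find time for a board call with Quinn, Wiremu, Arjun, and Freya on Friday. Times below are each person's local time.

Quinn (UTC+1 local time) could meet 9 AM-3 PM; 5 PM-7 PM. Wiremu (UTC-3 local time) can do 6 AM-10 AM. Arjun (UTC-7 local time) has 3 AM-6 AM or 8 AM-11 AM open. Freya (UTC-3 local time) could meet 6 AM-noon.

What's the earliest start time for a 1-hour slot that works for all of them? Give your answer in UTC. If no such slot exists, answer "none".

10:00

Quinn in UTC: 08:00-14:00, 16:00-18:00 (subtract 1h to convert from UTC+1).
Wiremu in UTC: 09:00-13:00 (add 3h to convert from UTC-3).
Arjun in UTC: 10:00-13:00, 15:00-18:00 (add 7h to convert from UTC-7).
Freya in UTC: 09:00-15:00 (add 3h to convert from UTC-3).
Quinn ∩ Wiremu: 09:00-13:00.
Quinn ∩ Wiremu ∩ Arjun: 10:00-13:00.
Quinn ∩ Wiremu ∩ Arjun ∩ Freya: 10:00-13:00.
Those are the intersection windows.
The first common window of at least 60 minutes is 10:00-13:00, so the earliest start is 10:00.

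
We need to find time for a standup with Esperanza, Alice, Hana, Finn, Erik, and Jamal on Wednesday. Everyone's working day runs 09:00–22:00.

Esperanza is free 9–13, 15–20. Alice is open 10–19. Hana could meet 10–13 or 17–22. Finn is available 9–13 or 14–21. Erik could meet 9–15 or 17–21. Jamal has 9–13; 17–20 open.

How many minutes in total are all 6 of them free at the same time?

Esperanza ∩ Alice: 10:00-13:00, 15:00-19:00.
Esperanza ∩ Alice ∩ Hana: 10:00-13:00, 17:00-19:00.
Esperanza ∩ Alice ∩ Hana ∩ Finn: 10:00-13:00, 17:00-19:00.
Esperanza ∩ Alice ∩ Hana ∩ Finn ∩ Erik: 10:00-13:00, 17:00-19:00.
Esperanza ∩ Alice ∩ Hana ∩ Finn ∩ Erik ∩ Jamal: 10:00-13:00, 17:00-19:00.
Summing the common windows: 180 + 120 = 300 minutes.

300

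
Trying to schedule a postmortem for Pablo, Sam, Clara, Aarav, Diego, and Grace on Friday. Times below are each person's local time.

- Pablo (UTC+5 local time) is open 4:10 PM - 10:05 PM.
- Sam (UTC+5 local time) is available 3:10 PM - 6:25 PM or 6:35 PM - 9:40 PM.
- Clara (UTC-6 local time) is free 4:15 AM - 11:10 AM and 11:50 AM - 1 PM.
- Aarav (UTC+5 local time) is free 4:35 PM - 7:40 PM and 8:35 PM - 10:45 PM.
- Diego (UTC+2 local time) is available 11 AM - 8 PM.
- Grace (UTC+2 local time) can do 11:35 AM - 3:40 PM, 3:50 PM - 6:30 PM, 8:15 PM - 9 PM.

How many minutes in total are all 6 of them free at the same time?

Pablo in UTC: 11:10-17:05 (subtract 5h to convert from UTC+5).
Sam in UTC: 10:10-13:25, 13:35-16:40 (subtract 5h to convert from UTC+5).
Clara in UTC: 10:15-17:10, 17:50-19:00 (add 6h to convert from UTC-6).
Aarav in UTC: 11:35-14:40, 15:35-17:45 (subtract 5h to convert from UTC+5).
Diego in UTC: 09:00-18:00 (subtract 2h to convert from UTC+2).
Grace in UTC: 09:35-13:40, 13:50-16:30, 18:15-19:00 (subtract 2h to convert from UTC+2).
Pablo ∩ Sam: 11:10-13:25, 13:35-16:40.
Pablo ∩ Sam ∩ Clara: 11:10-13:25, 13:35-16:40.
Pablo ∩ Sam ∩ Clara ∩ Aarav: 11:35-13:25, 13:35-14:40, 15:35-16:40.
Pablo ∩ Sam ∩ Clara ∩ Aarav ∩ Diego: 11:35-13:25, 13:35-14:40, 15:35-16:40.
Pablo ∩ Sam ∩ Clara ∩ Aarav ∩ Diego ∩ Grace: 11:35-13:25, 13:35-13:40, 13:50-14:40, 15:35-16:30.
Those are the intersection windows.
Summing the common windows: 110 + 5 + 50 + 55 = 220 minutes.

220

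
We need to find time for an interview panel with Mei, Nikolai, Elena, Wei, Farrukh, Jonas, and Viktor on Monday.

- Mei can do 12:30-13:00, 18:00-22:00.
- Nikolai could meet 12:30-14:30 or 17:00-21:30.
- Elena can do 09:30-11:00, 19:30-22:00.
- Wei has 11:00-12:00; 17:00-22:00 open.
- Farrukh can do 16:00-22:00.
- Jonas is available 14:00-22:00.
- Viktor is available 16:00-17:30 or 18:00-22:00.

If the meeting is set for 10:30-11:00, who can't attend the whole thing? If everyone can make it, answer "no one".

Farrukh, Jonas, Mei, Nikolai, Viktor, Wei

Mei: not fully free for 10:30-11:00. Nikolai: not fully free for 10:30-11:00. Elena: free for 10:30-11:00. Wei: not fully free for 10:30-11:00. Farrukh: not fully free for 10:30-11:00. Jonas: not fully free for 10:30-11:00. Viktor: not fully free for 10:30-11:00.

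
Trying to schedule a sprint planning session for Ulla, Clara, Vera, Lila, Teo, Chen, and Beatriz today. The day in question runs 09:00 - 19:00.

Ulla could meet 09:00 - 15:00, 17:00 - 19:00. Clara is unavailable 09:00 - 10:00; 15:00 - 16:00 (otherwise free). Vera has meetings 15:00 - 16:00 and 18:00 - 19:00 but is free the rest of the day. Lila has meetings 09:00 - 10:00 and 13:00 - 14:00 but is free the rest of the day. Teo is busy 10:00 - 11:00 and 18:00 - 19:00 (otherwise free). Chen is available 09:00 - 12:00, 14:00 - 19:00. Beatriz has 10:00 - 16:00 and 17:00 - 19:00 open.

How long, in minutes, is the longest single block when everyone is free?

60

Ulla free: 09:00-15:00, 17:00-19:00.
Clara free: 10:00-15:00, 16:00-19:00 (invert busy blocks within the working day).
Vera free: 09:00-15:00, 16:00-18:00 (invert busy blocks within the working day).
Lila free: 10:00-13:00, 14:00-19:00 (invert busy blocks within the working day).
Teo free: 09:00-10:00, 11:00-18:00 (invert busy blocks within the working day).
Chen free: 09:00-12:00, 14:00-19:00.
Beatriz free: 10:00-16:00, 17:00-19:00.
Ulla ∩ Clara: 10:00-15:00, 17:00-19:00.
Ulla ∩ Clara ∩ Vera: 10:00-15:00, 17:00-18:00.
Ulla ∩ Clara ∩ Vera ∩ Lila: 10:00-13:00, 14:00-15:00, 17:00-18:00.
Ulla ∩ Clara ∩ Vera ∩ Lila ∩ Teo: 11:00-13:00, 14:00-15:00, 17:00-18:00.
Ulla ∩ Clara ∩ Vera ∩ Lila ∩ Teo ∩ Chen: 11:00-12:00, 14:00-15:00, 17:00-18:00.
Ulla ∩ Clara ∩ Vera ∩ Lila ∩ Teo ∩ Chen ∩ Beatriz: 11:00-12:00, 14:00-15:00, 17:00-18:00.
Those are the intersection windows.
The longest is 11:00-12:00 at 60 minutes.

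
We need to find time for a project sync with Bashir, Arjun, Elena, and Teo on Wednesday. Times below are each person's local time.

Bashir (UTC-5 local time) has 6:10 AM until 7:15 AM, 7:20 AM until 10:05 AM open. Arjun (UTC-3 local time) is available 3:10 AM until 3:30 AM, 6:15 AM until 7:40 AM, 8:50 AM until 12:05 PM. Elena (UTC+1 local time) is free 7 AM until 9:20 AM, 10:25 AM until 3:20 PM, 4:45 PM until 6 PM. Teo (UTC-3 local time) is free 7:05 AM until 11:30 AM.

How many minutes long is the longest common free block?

120

Bashir in UTC: 11:10-12:15, 12:20-15:05 (add 5h to convert from UTC-5).
Arjun in UTC: 06:10-06:30, 09:15-10:40, 11:50-15:05 (add 3h to convert from UTC-3).
Elena in UTC: 06:00-08:20, 09:25-14:20, 15:45-17:00 (subtract 1h to convert from UTC+1).
Teo in UTC: 10:05-14:30 (add 3h to convert from UTC-3).
Bashir ∩ Arjun: 11:50-12:15, 12:20-15:05.
Bashir ∩ Arjun ∩ Elena: 11:50-12:15, 12:20-14:20.
Bashir ∩ Arjun ∩ Elena ∩ Teo: 11:50-12:15, 12:20-14:20.
So the common availability across everyone is 11:50-12:15, 12:20-14:20.
The longest is 12:20-14:20 at 120 minutes.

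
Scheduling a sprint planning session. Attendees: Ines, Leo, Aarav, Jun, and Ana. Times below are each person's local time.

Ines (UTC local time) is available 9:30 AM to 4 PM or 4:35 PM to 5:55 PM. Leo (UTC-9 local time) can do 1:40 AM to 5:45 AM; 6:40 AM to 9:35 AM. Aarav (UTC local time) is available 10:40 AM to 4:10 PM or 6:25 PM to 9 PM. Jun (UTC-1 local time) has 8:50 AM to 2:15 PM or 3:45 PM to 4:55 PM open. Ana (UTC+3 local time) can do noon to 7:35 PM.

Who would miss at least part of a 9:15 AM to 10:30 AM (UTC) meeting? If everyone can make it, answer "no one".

Aarav, Ines, Jun, Leo

Ines in UTC: 09:30-16:00, 16:35-17:55.
Leo in UTC: 10:40-14:45, 15:40-18:35 (add 9h to convert from UTC-9).
Aarav in UTC: 10:40-16:10, 18:25-21:00.
Jun in UTC: 09:50-15:15, 16:45-17:55 (add 1h to convert from UTC-1).
Ana in UTC: 09:00-16:35 (subtract 3h to convert from UTC+3).
Ines: not fully free for 09:15-10:30. Leo: not fully free for 09:15-10:30. Aarav: not fully free for 09:15-10:30. Jun: not fully free for 09:15-10:30. Ana: free for 09:15-10:30.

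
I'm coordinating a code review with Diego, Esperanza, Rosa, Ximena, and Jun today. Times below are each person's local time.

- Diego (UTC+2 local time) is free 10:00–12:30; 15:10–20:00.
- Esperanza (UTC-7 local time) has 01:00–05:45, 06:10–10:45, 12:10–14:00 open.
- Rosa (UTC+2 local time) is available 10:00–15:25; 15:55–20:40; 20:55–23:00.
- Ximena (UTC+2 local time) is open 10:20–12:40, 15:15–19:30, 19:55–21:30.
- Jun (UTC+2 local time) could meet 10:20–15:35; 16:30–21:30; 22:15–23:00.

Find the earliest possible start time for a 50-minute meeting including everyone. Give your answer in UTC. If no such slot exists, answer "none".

08:20

Diego in UTC: 08:00-10:30, 13:10-18:00 (subtract 2h to convert from UTC+2).
Esperanza in UTC: 08:00-12:45, 13:10-17:45, 19:10-21:00 (add 7h to convert from UTC-7).
Rosa in UTC: 08:00-13:25, 13:55-18:40, 18:55-21:00 (subtract 2h to convert from UTC+2).
Ximena in UTC: 08:20-10:40, 13:15-17:30, 17:55-19:30 (subtract 2h to convert from UTC+2).
Jun in UTC: 08:20-13:35, 14:30-19:30, 20:15-21:00 (subtract 2h to convert from UTC+2).
Diego ∩ Esperanza: 08:00-10:30, 13:10-17:45.
Diego ∩ Esperanza ∩ Rosa: 08:00-10:30, 13:10-13:25, 13:55-17:45.
Diego ∩ Esperanza ∩ Rosa ∩ Ximena: 08:20-10:30, 13:15-13:25, 13:55-17:30.
Diego ∩ Esperanza ∩ Rosa ∩ Ximena ∩ Jun: 08:20-10:30, 13:15-13:25, 14:30-17:30.
The first common window of at least 50 minutes is 08:20-10:30, so the earliest start is 08:20.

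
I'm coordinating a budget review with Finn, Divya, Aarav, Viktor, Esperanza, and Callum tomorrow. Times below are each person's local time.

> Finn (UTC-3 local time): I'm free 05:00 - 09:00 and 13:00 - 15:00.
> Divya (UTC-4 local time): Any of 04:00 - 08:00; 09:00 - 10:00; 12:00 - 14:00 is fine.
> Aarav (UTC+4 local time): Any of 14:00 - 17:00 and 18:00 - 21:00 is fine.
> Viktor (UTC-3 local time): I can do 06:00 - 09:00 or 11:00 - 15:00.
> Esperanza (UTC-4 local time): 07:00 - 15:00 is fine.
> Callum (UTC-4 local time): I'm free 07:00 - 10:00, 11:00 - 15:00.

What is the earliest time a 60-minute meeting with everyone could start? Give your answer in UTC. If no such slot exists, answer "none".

11:00

Finn in UTC: 08:00-12:00, 16:00-18:00 (add 3h to convert from UTC-3).
Divya in UTC: 08:00-12:00, 13:00-14:00, 16:00-18:00 (add 4h to convert from UTC-4).
Aarav in UTC: 10:00-13:00, 14:00-17:00 (subtract 4h to convert from UTC+4).
Viktor in UTC: 09:00-12:00, 14:00-18:00 (add 3h to convert from UTC-3).
Esperanza in UTC: 11:00-19:00 (add 4h to convert from UTC-4).
Callum in UTC: 11:00-14:00, 15:00-19:00 (add 4h to convert from UTC-4).
Finn ∩ Divya: 08:00-12:00, 16:00-18:00.
Finn ∩ Divya ∩ Aarav: 10:00-12:00, 16:00-17:00.
Finn ∩ Divya ∩ Aarav ∩ Viktor: 10:00-12:00, 16:00-17:00.
Finn ∩ Divya ∩ Aarav ∩ Viktor ∩ Esperanza: 11:00-12:00, 16:00-17:00.
Finn ∩ Divya ∩ Aarav ∩ Viktor ∩ Esperanza ∩ Callum: 11:00-12:00, 16:00-17:00.
Those are the intersection windows.
The first common window of at least 60 minutes is 11:00-12:00, so the earliest start is 11:00.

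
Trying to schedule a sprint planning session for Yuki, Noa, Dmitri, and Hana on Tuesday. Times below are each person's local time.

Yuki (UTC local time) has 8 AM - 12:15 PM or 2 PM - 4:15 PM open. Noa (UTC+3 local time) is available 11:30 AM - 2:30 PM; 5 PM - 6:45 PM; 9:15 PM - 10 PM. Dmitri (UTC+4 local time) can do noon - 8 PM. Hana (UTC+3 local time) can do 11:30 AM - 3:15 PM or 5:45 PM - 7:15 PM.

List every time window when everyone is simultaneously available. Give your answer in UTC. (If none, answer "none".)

Yuki in UTC: 08:00-12:15, 14:00-16:15.
Noa in UTC: 08:30-11:30, 14:00-15:45, 18:15-19:00 (subtract 3h to convert from UTC+3).
Dmitri in UTC: 08:00-16:00 (subtract 4h to convert from UTC+4).
Hana in UTC: 08:30-12:15, 14:45-16:15 (subtract 3h to convert from UTC+3).
Yuki ∩ Noa: 08:30-11:30, 14:00-15:45.
Yuki ∩ Noa ∩ Dmitri: 08:30-11:30, 14:00-15:45.
Yuki ∩ Noa ∩ Dmitri ∩ Hana: 08:30-11:30, 14:45-15:45.
So the common availability across everyone is 08:30-11:30, 14:45-15:45.

08:30-11:30, 14:45-15:45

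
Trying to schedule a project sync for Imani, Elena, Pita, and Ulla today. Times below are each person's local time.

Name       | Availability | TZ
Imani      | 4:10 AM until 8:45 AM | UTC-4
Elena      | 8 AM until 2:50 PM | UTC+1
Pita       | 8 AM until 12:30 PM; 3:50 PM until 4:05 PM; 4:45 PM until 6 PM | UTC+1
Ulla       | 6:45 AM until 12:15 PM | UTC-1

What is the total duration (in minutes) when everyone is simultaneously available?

200

Imani in UTC: 08:10-12:45 (add 4h to convert from UTC-4).
Elena in UTC: 07:00-13:50 (subtract 1h to convert from UTC+1).
Pita in UTC: 07:00-11:30, 14:50-15:05, 15:45-17:00 (subtract 1h to convert from UTC+1).
Ulla in UTC: 07:45-13:15 (add 1h to convert from UTC-1).
Imani ∩ Elena: 08:10-12:45.
Imani ∩ Elena ∩ Pita: 08:10-11:30.
Imani ∩ Elena ∩ Pita ∩ Ulla: 08:10-11:30.
So the common availability across everyone is 08:10-11:30.
That's a single block of 200 minutes.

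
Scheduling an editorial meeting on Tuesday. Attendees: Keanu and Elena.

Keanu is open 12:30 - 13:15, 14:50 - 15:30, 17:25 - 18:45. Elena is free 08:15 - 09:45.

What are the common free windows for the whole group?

none

Keanu ∩ Elena: ∅.
There is no time when everyone is free.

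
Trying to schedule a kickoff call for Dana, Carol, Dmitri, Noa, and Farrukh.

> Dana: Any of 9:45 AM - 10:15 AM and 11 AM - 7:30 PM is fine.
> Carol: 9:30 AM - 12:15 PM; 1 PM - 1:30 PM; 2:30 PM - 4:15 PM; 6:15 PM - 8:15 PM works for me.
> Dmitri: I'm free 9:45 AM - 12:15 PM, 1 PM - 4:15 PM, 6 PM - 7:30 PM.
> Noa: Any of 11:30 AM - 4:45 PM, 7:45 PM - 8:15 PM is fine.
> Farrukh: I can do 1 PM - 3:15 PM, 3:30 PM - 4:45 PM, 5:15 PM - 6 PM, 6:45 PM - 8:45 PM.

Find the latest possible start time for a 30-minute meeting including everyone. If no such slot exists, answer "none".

15:45

Dana ∩ Carol: 09:45-10:15, 11:00-12:15, 13:00-13:30, 14:30-16:15, 18:15-19:30.
Dana ∩ Carol ∩ Dmitri: 09:45-10:15, 11:00-12:15, 13:00-13:30, 14:30-16:15, 18:15-19:30.
Dana ∩ Carol ∩ Dmitri ∩ Noa: 11:30-12:15, 13:00-13:30, 14:30-16:15.
Dana ∩ Carol ∩ Dmitri ∩ Noa ∩ Farrukh: 13:00-13:30, 14:30-15:15, 15:30-16:15.
Those are the intersection windows.
The last common window of at least 30 minutes is 15:30-16:15; a 30-minute meeting can start as late as 15:45 and still end by 16:15.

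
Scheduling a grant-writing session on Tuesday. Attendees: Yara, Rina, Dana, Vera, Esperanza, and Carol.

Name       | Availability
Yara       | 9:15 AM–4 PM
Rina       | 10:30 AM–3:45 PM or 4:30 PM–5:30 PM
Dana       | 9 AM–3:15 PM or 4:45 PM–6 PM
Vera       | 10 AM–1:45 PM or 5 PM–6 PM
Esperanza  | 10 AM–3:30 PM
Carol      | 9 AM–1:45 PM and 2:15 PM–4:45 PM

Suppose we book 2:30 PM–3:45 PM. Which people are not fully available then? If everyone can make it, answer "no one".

Dana, Esperanza, Vera

Yara: free for 14:30-15:45. Rina: free for 14:30-15:45. Dana: not fully free for 14:30-15:45. Vera: not fully free for 14:30-15:45. Esperanza: not fully free for 14:30-15:45. Carol: free for 14:30-15:45.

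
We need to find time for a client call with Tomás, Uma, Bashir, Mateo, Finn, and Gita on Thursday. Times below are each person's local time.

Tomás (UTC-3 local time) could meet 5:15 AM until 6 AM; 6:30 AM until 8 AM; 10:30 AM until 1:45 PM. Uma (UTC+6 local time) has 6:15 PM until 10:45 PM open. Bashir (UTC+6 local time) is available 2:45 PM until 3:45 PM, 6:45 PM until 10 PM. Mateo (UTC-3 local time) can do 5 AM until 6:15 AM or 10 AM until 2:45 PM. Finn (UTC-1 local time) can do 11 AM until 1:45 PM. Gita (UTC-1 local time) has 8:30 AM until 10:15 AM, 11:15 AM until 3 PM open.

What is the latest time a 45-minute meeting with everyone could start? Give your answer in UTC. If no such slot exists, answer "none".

Tomás in UTC: 08:15-09:00, 09:30-11:00, 13:30-16:45 (add 3h to convert from UTC-3).
Uma in UTC: 12:15-16:45 (subtract 6h to convert from UTC+6).
Bashir in UTC: 08:45-09:45, 12:45-16:00 (subtract 6h to convert from UTC+6).
Mateo in UTC: 08:00-09:15, 13:00-17:45 (add 3h to convert from UTC-3).
Finn in UTC: 12:00-14:45 (add 1h to convert from UTC-1).
Gita in UTC: 09:30-11:15, 12:15-16:00 (add 1h to convert from UTC-1).
Tomás ∩ Uma: 13:30-16:45.
Tomás ∩ Uma ∩ Bashir: 13:30-16:00.
Tomás ∩ Uma ∩ Bashir ∩ Mateo: 13:30-16:00.
Tomás ∩ Uma ∩ Bashir ∩ Mateo ∩ Finn: 13:30-14:45.
Tomás ∩ Uma ∩ Bashir ∩ Mateo ∩ Finn ∩ Gita: 13:30-14:45.
So the common availability across everyone is 13:30-14:45.
The last common window of at least 45 minutes is 13:30-14:45; a 45-minute meeting can start as late as 14:00 and still end by 14:45.

14:00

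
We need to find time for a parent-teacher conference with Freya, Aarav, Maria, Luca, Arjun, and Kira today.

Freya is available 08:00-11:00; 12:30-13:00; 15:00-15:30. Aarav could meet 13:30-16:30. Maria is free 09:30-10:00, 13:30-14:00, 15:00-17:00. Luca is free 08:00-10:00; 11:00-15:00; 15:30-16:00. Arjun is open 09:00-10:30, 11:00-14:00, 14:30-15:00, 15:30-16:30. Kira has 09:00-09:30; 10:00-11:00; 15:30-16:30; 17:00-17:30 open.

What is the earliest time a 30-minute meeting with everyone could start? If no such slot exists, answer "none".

Freya ∩ Aarav: 15:00-15:30.
Freya ∩ Aarav ∩ Maria: 15:00-15:30.
Freya ∩ Aarav ∩ Maria ∩ Luca: ∅.
Freya ∩ Aarav ∩ Maria ∩ Luca ∩ Arjun: ∅.
Freya ∩ Aarav ∩ Maria ∩ Luca ∩ Arjun ∩ Kira: ∅.
There is no time when everyone is free.
No common window is at least 30 minutes long.

none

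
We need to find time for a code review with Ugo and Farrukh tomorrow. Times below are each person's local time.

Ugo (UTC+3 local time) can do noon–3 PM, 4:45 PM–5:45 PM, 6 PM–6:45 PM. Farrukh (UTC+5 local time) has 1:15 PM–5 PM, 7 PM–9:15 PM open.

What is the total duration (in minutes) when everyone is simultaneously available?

Ugo in UTC: 09:00-12:00, 13:45-14:45, 15:00-15:45 (subtract 3h to convert from UTC+3).
Farrukh in UTC: 08:15-12:00, 14:00-16:15 (subtract 5h to convert from UTC+5).
Ugo ∩ Farrukh: 09:00-12:00, 14:00-14:45, 15:00-15:45.
Summing the common windows: 180 + 45 + 45 = 270 minutes.

270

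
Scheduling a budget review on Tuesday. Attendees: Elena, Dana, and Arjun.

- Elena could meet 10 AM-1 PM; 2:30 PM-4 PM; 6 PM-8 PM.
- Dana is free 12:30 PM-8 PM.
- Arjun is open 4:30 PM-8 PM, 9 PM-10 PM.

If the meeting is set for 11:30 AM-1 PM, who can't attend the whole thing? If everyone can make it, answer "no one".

Arjun, Dana

Elena: free for 11:30-13:00. Dana: not fully free for 11:30-13:00. Arjun: not fully free for 11:30-13:00.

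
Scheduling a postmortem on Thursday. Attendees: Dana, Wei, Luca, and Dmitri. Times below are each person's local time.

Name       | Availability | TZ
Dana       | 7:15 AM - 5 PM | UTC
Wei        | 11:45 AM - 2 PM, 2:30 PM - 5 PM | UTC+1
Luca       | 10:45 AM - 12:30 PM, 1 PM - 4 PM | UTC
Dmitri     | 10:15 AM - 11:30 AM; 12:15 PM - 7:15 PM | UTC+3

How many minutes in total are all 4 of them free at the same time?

Dana in UTC: 07:15-17:00.
Wei in UTC: 10:45-13:00, 13:30-16:00 (subtract 1h to convert from UTC+1).
Luca in UTC: 10:45-12:30, 13:00-16:00.
Dmitri in UTC: 07:15-08:30, 09:15-16:15 (subtract 3h to convert from UTC+3).
Dana ∩ Wei: 10:45-13:00, 13:30-16:00.
Dana ∩ Wei ∩ Luca: 10:45-12:30, 13:30-16:00.
Dana ∩ Wei ∩ Luca ∩ Dmitri: 10:45-12:30, 13:30-16:00.
So the common availability across everyone is 10:45-12:30, 13:30-16:00.
Summing the common windows: 105 + 150 = 255 minutes.

255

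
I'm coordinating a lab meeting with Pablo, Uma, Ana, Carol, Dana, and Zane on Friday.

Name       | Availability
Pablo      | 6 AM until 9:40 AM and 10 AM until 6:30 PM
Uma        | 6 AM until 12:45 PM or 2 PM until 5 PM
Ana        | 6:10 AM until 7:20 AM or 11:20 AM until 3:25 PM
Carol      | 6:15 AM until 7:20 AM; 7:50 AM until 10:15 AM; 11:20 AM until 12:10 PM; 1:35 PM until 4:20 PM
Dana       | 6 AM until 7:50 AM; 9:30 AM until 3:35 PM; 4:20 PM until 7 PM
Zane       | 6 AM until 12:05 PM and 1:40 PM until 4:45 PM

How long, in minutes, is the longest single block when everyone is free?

85

Pablo ∩ Uma: 06:00-09:40, 10:00-12:45, 14:00-17:00.
Pablo ∩ Uma ∩ Ana: 06:10-07:20, 11:20-12:45, 14:00-15:25.
Pablo ∩ Uma ∩ Ana ∩ Carol: 06:15-07:20, 11:20-12:10, 14:00-15:25.
Pablo ∩ Uma ∩ Ana ∩ Carol ∩ Dana: 06:15-07:20, 11:20-12:10, 14:00-15:25.
Pablo ∩ Uma ∩ Ana ∩ Carol ∩ Dana ∩ Zane: 06:15-07:20, 11:20-12:05, 14:00-15:25.
Those are the intersection windows.
The longest is 14:00-15:25 at 85 minutes.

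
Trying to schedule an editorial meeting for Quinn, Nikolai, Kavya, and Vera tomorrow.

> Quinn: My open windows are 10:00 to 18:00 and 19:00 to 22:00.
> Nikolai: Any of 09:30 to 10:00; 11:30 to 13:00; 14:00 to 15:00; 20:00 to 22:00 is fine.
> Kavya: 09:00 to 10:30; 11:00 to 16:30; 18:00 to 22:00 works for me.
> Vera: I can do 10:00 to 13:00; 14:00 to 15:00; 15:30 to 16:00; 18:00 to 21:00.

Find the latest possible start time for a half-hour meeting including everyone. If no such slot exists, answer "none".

Quinn ∩ Nikolai: 11:30-13:00, 14:00-15:00, 20:00-22:00.
Quinn ∩ Nikolai ∩ Kavya: 11:30-13:00, 14:00-15:00, 20:00-22:00.
Quinn ∩ Nikolai ∩ Kavya ∩ Vera: 11:30-13:00, 14:00-15:00, 20:00-21:00.
The last common window of at least 30 minutes is 20:00-21:00; a 30-minute meeting can start as late as 20:30 and still end by 21:00.

20:30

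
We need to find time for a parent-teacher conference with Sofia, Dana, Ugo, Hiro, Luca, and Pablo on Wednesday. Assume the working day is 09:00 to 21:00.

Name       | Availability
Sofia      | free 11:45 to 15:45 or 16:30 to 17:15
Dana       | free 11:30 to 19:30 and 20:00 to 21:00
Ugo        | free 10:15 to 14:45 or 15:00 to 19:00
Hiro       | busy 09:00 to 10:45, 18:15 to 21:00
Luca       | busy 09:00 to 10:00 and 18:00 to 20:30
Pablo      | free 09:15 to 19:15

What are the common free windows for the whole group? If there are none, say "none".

11:45-14:45, 15:00-15:45, 16:30-17:15

Sofia free: 11:45-15:45, 16:30-17:15.
Dana free: 11:30-19:30, 20:00-21:00.
Ugo free: 10:15-14:45, 15:00-19:00.
Hiro free: 10:45-18:15 (invert busy blocks within the working day).
Luca free: 10:00-18:00, 20:30-21:00 (invert busy blocks within the working day).
Pablo free: 09:15-19:15.
Sofia ∩ Dana: 11:45-15:45, 16:30-17:15.
Sofia ∩ Dana ∩ Ugo: 11:45-14:45, 15:00-15:45, 16:30-17:15.
Sofia ∩ Dana ∩ Ugo ∩ Hiro: 11:45-14:45, 15:00-15:45, 16:30-17:15.
Sofia ∩ Dana ∩ Ugo ∩ Hiro ∩ Luca: 11:45-14:45, 15:00-15:45, 16:30-17:15.
Sofia ∩ Dana ∩ Ugo ∩ Hiro ∩ Luca ∩ Pablo: 11:45-14:45, 15:00-15:45, 16:30-17:15.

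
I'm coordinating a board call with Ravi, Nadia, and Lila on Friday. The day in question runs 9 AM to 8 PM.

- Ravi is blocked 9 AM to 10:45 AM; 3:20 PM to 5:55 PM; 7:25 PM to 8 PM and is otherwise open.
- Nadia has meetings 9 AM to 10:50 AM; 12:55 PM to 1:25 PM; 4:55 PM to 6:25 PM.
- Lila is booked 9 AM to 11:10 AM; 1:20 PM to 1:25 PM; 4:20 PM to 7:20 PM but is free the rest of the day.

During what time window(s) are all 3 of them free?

Ravi free: 10:45-15:20, 17:55-19:25 (invert busy blocks within the working day).
Nadia free: 10:50-12:55, 13:25-16:55, 18:25-20:00 (invert busy blocks within the working day).
Lila free: 11:10-13:20, 13:25-16:20, 19:20-20:00 (invert busy blocks within the working day).
Ravi ∩ Nadia: 10:50-12:55, 13:25-15:20, 18:25-19:25.
Ravi ∩ Nadia ∩ Lila: 11:10-12:55, 13:25-15:20, 19:20-19:25.

11:10-12:55, 13:25-15:20, 19:20-19:25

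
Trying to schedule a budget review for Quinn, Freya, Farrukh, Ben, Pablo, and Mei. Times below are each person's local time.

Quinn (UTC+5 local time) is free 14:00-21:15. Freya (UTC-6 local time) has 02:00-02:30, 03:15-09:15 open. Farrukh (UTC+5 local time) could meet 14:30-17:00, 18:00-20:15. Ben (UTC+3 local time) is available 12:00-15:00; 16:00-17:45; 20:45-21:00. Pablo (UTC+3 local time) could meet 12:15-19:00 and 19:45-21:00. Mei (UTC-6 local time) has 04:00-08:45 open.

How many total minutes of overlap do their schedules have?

Quinn in UTC: 09:00-16:15 (subtract 5h to convert from UTC+5).
Freya in UTC: 08:00-08:30, 09:15-15:15 (add 6h to convert from UTC-6).
Farrukh in UTC: 09:30-12:00, 13:00-15:15 (subtract 5h to convert from UTC+5).
Ben in UTC: 09:00-12:00, 13:00-14:45, 17:45-18:00 (subtract 3h to convert from UTC+3).
Pablo in UTC: 09:15-16:00, 16:45-18:00 (subtract 3h to convert from UTC+3).
Mei in UTC: 10:00-14:45 (add 6h to convert from UTC-6).
Quinn ∩ Freya: 09:15-15:15.
Quinn ∩ Freya ∩ Farrukh: 09:30-12:00, 13:00-15:15.
Quinn ∩ Freya ∩ Farrukh ∩ Ben: 09:30-12:00, 13:00-14:45.
Quinn ∩ Freya ∩ Farrukh ∩ Ben ∩ Pablo: 09:30-12:00, 13:00-14:45.
Quinn ∩ Freya ∩ Farrukh ∩ Ben ∩ Pablo ∩ Mei: 10:00-12:00, 13:00-14:45.
Summing the common windows: 120 + 105 = 225 minutes.

225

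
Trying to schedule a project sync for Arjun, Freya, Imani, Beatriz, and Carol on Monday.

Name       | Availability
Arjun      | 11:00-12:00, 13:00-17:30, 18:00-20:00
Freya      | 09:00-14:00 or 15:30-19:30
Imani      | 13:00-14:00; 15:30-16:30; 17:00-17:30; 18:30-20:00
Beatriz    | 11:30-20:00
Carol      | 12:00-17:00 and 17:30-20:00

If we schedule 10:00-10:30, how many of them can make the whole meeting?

Freya can make the full 10:00-10:30 slot — that's 1.

1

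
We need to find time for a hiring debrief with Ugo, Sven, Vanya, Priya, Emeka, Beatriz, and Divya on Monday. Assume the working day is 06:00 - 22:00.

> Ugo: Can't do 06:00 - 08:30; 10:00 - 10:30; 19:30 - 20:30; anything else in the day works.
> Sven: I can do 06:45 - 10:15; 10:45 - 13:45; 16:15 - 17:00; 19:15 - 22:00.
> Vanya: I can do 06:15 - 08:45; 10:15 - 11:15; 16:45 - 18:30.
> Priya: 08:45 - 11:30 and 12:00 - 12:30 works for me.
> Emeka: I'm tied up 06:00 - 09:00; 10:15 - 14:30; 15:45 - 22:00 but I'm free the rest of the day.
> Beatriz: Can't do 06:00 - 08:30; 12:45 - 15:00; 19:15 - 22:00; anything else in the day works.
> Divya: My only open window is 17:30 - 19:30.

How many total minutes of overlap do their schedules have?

0

Ugo free: 08:30-10:00, 10:30-19:30, 20:30-22:00 (invert busy blocks within the working day).
Sven free: 06:45-10:15, 10:45-13:45, 16:15-17:00, 19:15-22:00.
Vanya free: 06:15-08:45, 10:15-11:15, 16:45-18:30.
Priya free: 08:45-11:30, 12:00-12:30.
Emeka free: 09:00-10:15, 14:30-15:45 (invert busy blocks within the working day).
Beatriz free: 08:30-12:45, 15:00-19:15 (invert busy blocks within the working day).
Divya free: 17:30-19:30.
Ugo ∩ Sven: 08:30-10:00, 10:45-13:45, 16:15-17:00, 19:15-19:30, 20:30-22:00.
Ugo ∩ Sven ∩ Vanya: 08:30-08:45, 10:45-11:15, 16:45-17:00.
Ugo ∩ Sven ∩ Vanya ∩ Priya: 10:45-11:15.
Ugo ∩ Sven ∩ Vanya ∩ Priya ∩ Emeka: ∅.
Ugo ∩ Sven ∩ Vanya ∩ Priya ∩ Emeka ∩ Beatriz: ∅.
Ugo ∩ Sven ∩ Vanya ∩ Priya ∩ Emeka ∩ Beatriz ∩ Divya: ∅.
There is no time when everyone is free.
There is no common window, so the total is 0 minutes.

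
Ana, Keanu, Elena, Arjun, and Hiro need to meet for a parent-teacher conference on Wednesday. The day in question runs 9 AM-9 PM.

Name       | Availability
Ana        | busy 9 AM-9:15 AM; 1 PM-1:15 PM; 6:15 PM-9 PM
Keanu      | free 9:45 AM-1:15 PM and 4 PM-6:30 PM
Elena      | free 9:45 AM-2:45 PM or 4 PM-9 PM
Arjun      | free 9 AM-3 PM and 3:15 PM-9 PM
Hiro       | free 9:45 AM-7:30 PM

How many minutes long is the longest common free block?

195

Ana free: 09:15-13:00, 13:15-18:15 (invert busy blocks within the working day).
Keanu free: 09:45-13:15, 16:00-18:30.
Elena free: 09:45-14:45, 16:00-21:00.
Arjun free: 09:00-15:00, 15:15-21:00.
Hiro free: 09:45-19:30.
Ana ∩ Keanu: 09:45-13:00, 16:00-18:15.
Ana ∩ Keanu ∩ Elena: 09:45-13:00, 16:00-18:15.
Ana ∩ Keanu ∩ Elena ∩ Arjun: 09:45-13:00, 16:00-18:15.
Ana ∩ Keanu ∩ Elena ∩ Arjun ∩ Hiro: 09:45-13:00, 16:00-18:15.
So the common availability across everyone is 09:45-13:00, 16:00-18:15.
The longest is 09:45-13:00 at 195 minutes.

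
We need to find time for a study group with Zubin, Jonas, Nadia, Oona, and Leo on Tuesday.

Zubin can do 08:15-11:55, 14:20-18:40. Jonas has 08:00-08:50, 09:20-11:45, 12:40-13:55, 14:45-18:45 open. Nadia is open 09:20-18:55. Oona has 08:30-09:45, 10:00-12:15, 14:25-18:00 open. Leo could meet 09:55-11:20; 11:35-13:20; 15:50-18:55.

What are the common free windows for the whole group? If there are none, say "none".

Zubin ∩ Jonas: 08:15-08:50, 09:20-11:45, 14:45-18:40.
Zubin ∩ Jonas ∩ Nadia: 09:20-11:45, 14:45-18:40.
Zubin ∩ Jonas ∩ Nadia ∩ Oona: 09:20-09:45, 10:00-11:45, 14:45-18:00.
Zubin ∩ Jonas ∩ Nadia ∩ Oona ∩ Leo: 10:00-11:20, 11:35-11:45, 15:50-18:00.

10:00-11:20, 11:35-11:45, 15:50-18:00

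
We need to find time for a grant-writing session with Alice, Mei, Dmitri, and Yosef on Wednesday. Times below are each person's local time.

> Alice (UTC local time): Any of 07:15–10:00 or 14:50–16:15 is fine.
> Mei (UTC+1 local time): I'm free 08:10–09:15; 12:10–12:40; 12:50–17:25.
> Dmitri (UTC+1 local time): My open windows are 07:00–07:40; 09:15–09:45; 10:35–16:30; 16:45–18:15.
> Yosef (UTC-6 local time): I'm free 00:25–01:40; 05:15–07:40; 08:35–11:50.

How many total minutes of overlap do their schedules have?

Alice in UTC: 07:15-10:00, 14:50-16:15.
Mei in UTC: 07:10-08:15, 11:10-11:40, 11:50-16:25 (subtract 1h to convert from UTC+1).
Dmitri in UTC: 06:00-06:40, 08:15-08:45, 09:35-15:30, 15:45-17:15 (subtract 1h to convert from UTC+1).
Yosef in UTC: 06:25-07:40, 11:15-13:40, 14:35-17:50 (add 6h to convert from UTC-6).
Alice ∩ Mei: 07:15-08:15, 14:50-16:15.
Alice ∩ Mei ∩ Dmitri: 14:50-15:30, 15:45-16:15.
Alice ∩ Mei ∩ Dmitri ∩ Yosef: 14:50-15:30, 15:45-16:15.
Summing the common windows: 40 + 30 = 70 minutes.

70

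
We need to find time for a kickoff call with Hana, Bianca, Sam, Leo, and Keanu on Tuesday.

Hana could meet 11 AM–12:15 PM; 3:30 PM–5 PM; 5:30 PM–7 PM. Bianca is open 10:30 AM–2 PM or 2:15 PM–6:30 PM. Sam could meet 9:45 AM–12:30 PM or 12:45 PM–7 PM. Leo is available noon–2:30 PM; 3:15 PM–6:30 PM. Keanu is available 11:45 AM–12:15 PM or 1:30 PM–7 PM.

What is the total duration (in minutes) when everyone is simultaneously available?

Hana ∩ Bianca: 11:00-12:15, 15:30-17:00, 17:30-18:30.
Hana ∩ Bianca ∩ Sam: 11:00-12:15, 15:30-17:00, 17:30-18:30.
Hana ∩ Bianca ∩ Sam ∩ Leo: 12:00-12:15, 15:30-17:00, 17:30-18:30.
Hana ∩ Bianca ∩ Sam ∩ Leo ∩ Keanu: 12:00-12:15, 15:30-17:00, 17:30-18:30.
Those are the intersection windows.
Summing the common windows: 15 + 90 + 60 = 165 minutes.

165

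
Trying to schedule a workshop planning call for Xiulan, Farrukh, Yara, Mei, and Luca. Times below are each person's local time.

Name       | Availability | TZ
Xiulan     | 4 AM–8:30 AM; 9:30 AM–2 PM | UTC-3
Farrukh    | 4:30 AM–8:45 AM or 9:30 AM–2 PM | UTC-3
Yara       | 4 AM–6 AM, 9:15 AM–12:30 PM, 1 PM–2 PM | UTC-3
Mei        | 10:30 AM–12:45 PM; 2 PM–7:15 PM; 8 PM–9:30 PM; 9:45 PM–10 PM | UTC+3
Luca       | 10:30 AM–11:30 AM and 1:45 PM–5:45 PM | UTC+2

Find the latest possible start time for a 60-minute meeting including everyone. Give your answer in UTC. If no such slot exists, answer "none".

14:30

Xiulan in UTC: 07:00-11:30, 12:30-17:00 (add 3h to convert from UTC-3).
Farrukh in UTC: 07:30-11:45, 12:30-17:00 (add 3h to convert from UTC-3).
Yara in UTC: 07:00-09:00, 12:15-15:30, 16:00-17:00 (add 3h to convert from UTC-3).
Mei in UTC: 07:30-09:45, 11:00-16:15, 17:00-18:30, 18:45-19:00 (subtract 3h to convert from UTC+3).
Luca in UTC: 08:30-09:30, 11:45-15:45 (subtract 2h to convert from UTC+2).
Xiulan ∩ Farrukh: 07:30-11:30, 12:30-17:00.
Xiulan ∩ Farrukh ∩ Yara: 07:30-09:00, 12:30-15:30, 16:00-17:00.
Xiulan ∩ Farrukh ∩ Yara ∩ Mei: 07:30-09:00, 12:30-15:30, 16:00-16:15.
Xiulan ∩ Farrukh ∩ Yara ∩ Mei ∩ Luca: 08:30-09:00, 12:30-15:30.
The last common window of at least 60 minutes is 12:30-15:30; a 60-minute meeting can start as late as 14:30 and still end by 15:30.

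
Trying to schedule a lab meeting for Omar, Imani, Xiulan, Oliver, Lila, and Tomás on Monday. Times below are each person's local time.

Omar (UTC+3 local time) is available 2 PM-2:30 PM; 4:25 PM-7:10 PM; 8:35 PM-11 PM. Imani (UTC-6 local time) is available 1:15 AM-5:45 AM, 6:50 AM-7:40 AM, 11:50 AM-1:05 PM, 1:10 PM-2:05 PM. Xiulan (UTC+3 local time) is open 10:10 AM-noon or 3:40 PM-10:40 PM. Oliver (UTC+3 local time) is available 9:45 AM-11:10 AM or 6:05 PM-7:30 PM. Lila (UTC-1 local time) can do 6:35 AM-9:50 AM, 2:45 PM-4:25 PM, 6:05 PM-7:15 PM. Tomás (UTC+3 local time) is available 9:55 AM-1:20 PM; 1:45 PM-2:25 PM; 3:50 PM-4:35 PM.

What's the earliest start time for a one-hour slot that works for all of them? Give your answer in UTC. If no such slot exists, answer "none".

Omar in UTC: 11:00-11:30, 13:25-16:10, 17:35-20:00 (subtract 3h to convert from UTC+3).
Imani in UTC: 07:15-11:45, 12:50-13:40, 17:50-19:05, 19:10-20:05 (add 6h to convert from UTC-6).
Xiulan in UTC: 07:10-09:00, 12:40-19:40 (subtract 3h to convert from UTC+3).
Oliver in UTC: 06:45-08:10, 15:05-16:30 (subtract 3h to convert from UTC+3).
Lila in UTC: 07:35-10:50, 15:45-17:25, 19:05-20:15 (add 1h to convert from UTC-1).
Tomás in UTC: 06:55-10:20, 10:45-11:25, 12:50-13:35 (subtract 3h to convert from UTC+3).
Omar ∩ Imani: 11:00-11:30, 13:25-13:40, 17:50-19:05, 19:10-20:00.
Omar ∩ Imani ∩ Xiulan: 13:25-13:40, 17:50-19:05, 19:10-19:40.
Omar ∩ Imani ∩ Xiulan ∩ Oliver: ∅.
Omar ∩ Imani ∩ Xiulan ∩ Oliver ∩ Lila: ∅.
Omar ∩ Imani ∩ Xiulan ∩ Oliver ∩ Lila ∩ Tomás: ∅.
There is no time when everyone is free.
No common window is at least 60 minutes long.

none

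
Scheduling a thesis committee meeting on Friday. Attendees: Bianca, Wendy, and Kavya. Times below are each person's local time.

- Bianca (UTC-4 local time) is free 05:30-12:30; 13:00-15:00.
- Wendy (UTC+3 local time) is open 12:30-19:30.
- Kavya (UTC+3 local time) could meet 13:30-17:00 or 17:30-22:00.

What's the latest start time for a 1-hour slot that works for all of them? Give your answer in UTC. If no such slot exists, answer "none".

15:30

Bianca in UTC: 09:30-16:30, 17:00-19:00 (add 4h to convert from UTC-4).
Wendy in UTC: 09:30-16:30 (subtract 3h to convert from UTC+3).
Kavya in UTC: 10:30-14:00, 14:30-19:00 (subtract 3h to convert from UTC+3).
Bianca ∩ Wendy: 09:30-16:30.
Bianca ∩ Wendy ∩ Kavya: 10:30-14:00, 14:30-16:30.
The last common window of at least 60 minutes is 14:30-16:30; a 60-minute meeting can start as late as 15:30 and still end by 16:30.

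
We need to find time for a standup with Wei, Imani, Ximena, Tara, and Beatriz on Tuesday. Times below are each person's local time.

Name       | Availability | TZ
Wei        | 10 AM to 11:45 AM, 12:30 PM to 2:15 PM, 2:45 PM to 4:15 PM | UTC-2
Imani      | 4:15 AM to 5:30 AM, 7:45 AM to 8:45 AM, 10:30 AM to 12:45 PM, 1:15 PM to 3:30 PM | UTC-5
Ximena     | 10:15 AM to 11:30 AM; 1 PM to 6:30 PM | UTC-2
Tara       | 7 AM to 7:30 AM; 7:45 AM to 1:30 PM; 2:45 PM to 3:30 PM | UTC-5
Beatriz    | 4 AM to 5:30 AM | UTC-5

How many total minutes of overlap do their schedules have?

0

Wei in UTC: 12:00-13:45, 14:30-16:15, 16:45-18:15 (add 2h to convert from UTC-2).
Imani in UTC: 09:15-10:30, 12:45-13:45, 15:30-17:45, 18:15-20:30 (add 5h to convert from UTC-5).
Ximena in UTC: 12:15-13:30, 15:00-20:30 (add 2h to convert from UTC-2).
Tara in UTC: 12:00-12:30, 12:45-18:30, 19:45-20:30 (add 5h to convert from UTC-5).
Beatriz in UTC: 09:00-10:30 (add 5h to convert from UTC-5).
Wei ∩ Imani: 12:45-13:45, 15:30-16:15, 16:45-17:45.
Wei ∩ Imani ∩ Ximena: 12:45-13:30, 15:30-16:15, 16:45-17:45.
Wei ∩ Imani ∩ Ximena ∩ Tara: 12:45-13:30, 15:30-16:15, 16:45-17:45.
Wei ∩ Imani ∩ Ximena ∩ Tara ∩ Beatriz: ∅.
There is no time when everyone is free.
There is no common window, so the total is 0 minutes.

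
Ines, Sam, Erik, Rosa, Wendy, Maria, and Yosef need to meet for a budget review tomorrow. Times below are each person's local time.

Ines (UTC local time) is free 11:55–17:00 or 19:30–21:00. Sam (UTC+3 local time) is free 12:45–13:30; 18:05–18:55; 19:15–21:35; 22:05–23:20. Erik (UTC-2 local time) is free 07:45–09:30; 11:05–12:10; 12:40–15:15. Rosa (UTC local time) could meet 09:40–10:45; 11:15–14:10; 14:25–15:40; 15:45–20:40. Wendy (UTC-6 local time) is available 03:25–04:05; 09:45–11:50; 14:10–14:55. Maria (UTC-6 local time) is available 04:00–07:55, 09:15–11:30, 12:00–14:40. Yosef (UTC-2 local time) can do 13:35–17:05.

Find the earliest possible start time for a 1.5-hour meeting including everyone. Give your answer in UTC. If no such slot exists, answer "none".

none

Ines in UTC: 11:55-17:00, 19:30-21:00.
Sam in UTC: 09:45-10:30, 15:05-15:55, 16:15-18:35, 19:05-20:20 (subtract 3h to convert from UTC+3).
Erik in UTC: 09:45-11:30, 13:05-14:10, 14:40-17:15 (add 2h to convert from UTC-2).
Rosa in UTC: 09:40-10:45, 11:15-14:10, 14:25-15:40, 15:45-20:40.
Wendy in UTC: 09:25-10:05, 15:45-17:50, 20:10-20:55 (add 6h to convert from UTC-6).
Maria in UTC: 10:00-13:55, 15:15-17:30, 18:00-20:40 (add 6h to convert from UTC-6).
Yosef in UTC: 15:35-19:05 (add 2h to convert from UTC-2).
Ines ∩ Sam: 15:05-15:55, 16:15-17:00, 19:30-20:20.
Ines ∩ Sam ∩ Erik: 15:05-15:55, 16:15-17:00.
Ines ∩ Sam ∩ Erik ∩ Rosa: 15:05-15:40, 15:45-15:55, 16:15-17:00.
Ines ∩ Sam ∩ Erik ∩ Rosa ∩ Wendy: 15:45-15:55, 16:15-17:00.
Ines ∩ Sam ∩ Erik ∩ Rosa ∩ Wendy ∩ Maria: 15:45-15:55, 16:15-17:00.
Ines ∩ Sam ∩ Erik ∩ Rosa ∩ Wendy ∩ Maria ∩ Yosef: 15:45-15:55, 16:15-17:00.
So the common availability across everyone is 15:45-15:55, 16:15-17:00.
No common window is at least 90 minutes long.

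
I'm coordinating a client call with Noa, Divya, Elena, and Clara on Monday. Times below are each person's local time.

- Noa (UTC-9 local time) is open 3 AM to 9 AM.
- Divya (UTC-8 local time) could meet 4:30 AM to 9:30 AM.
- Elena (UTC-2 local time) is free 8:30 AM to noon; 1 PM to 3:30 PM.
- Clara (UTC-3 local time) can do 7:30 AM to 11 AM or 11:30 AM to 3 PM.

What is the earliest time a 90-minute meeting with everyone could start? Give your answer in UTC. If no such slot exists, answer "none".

Noa in UTC: 12:00-18:00 (add 9h to convert from UTC-9).
Divya in UTC: 12:30-17:30 (add 8h to convert from UTC-8).
Elena in UTC: 10:30-14:00, 15:00-17:30 (add 2h to convert from UTC-2).
Clara in UTC: 10:30-14:00, 14:30-18:00 (add 3h to convert from UTC-3).
Noa ∩ Divya: 12:30-17:30.
Noa ∩ Divya ∩ Elena: 12:30-14:00, 15:00-17:30.
Noa ∩ Divya ∩ Elena ∩ Clara: 12:30-14:00, 15:00-17:30.
The first common window of at least 90 minutes is 12:30-14:00, so the earliest start is 12:30.

12:30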